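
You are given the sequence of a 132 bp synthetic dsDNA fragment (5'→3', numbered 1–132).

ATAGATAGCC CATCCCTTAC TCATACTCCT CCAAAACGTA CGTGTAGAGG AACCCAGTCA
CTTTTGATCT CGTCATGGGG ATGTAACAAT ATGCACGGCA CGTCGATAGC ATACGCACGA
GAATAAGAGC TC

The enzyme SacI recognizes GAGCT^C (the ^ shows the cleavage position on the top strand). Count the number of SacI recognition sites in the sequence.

1

GAGCTC occurs starting at position 127.
SacI cuts at 1 site.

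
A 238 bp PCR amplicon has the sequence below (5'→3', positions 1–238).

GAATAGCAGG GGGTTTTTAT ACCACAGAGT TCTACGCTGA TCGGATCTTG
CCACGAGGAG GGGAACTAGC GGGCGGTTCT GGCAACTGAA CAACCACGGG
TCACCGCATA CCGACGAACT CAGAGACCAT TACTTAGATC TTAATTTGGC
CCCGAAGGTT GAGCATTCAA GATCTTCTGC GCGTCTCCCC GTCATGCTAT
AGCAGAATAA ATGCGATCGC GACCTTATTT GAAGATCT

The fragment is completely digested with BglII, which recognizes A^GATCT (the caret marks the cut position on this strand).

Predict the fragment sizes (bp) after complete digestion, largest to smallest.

136, 63, 34, 5 bp

BglII sites (AGATCT) start at positions 136, 170, 233.
BglII cuts after the first base of each site, so after positions 136, 170, 233.
Linear molecule, 3 cuts → 4 fragments:
  1–136 → 136 bp
  137–170 → 34 bp
  171–233 → 63 bp
  234–238 → 5 bp
Sorted largest to smallest: 136, 63, 34, 5 bp.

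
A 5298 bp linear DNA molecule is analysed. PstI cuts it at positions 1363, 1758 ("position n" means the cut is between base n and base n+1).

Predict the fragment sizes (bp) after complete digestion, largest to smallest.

Linear molecule, 2 cuts → 3 fragments:
  1363 − 0 = 1363 bp
  1758 − 1363 = 395 bp
  5298 − 1758 = 3540 bp
Sorted largest to smallest: 3540, 1363, 395 bp.

3540, 1363, 395 bp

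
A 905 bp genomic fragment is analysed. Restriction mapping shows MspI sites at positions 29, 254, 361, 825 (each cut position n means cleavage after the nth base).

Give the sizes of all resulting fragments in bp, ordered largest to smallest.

464, 225, 107, 80, 29 bp

Linear molecule, 4 cuts → 5 fragments:
  29 − 0 = 29 bp
  254 − 29 = 225 bp
  361 − 254 = 107 bp
  825 − 361 = 464 bp
  905 − 825 = 80 bp
Sorted largest to smallest: 464, 225, 107, 80, 29 bp.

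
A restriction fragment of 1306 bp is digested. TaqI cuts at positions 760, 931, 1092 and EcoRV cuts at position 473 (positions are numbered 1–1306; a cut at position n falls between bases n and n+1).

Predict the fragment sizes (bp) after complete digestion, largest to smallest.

473, 287, 214, 171, 161 bp

Combined cut positions (sorted): 473, 760, 931, 1092.
Linear molecule, 4 cuts → 5 fragments:
  473 − 0 = 473 bp
  760 − 473 = 287 bp
  931 − 760 = 171 bp
  1092 − 931 = 161 bp
  1306 − 1092 = 214 bp
Sorted largest to smallest: 473, 287, 214, 171, 161 bp.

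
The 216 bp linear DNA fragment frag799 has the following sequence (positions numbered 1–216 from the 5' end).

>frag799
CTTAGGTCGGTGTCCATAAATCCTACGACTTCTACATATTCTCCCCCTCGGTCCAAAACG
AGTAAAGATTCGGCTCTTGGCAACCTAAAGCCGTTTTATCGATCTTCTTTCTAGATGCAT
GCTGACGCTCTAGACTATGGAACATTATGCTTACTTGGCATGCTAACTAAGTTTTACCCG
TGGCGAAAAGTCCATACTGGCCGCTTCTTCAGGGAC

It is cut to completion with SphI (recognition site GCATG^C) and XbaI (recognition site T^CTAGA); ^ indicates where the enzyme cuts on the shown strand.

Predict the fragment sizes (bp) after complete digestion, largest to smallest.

110, 54, 33, 11, 8 bp

SphI sites (GCATGC) start at positions 117, 158.
SphI cuts after base 5 of each site (before the last base), so after positions 121, 162.
XbaI sites (TCTAGA) start at positions 110, 129.
XbaI cuts after the first base of each site, so after positions 110, 129.
Combined cut positions: 110, 121, 129, 162.
Linear molecule, 4 cuts → 5 fragments:
  1–110 → 110 bp
  111–121 → 11 bp
  122–129 → 8 bp
  130–162 → 33 bp
  163–216 → 54 bp
Sorted largest to smallest: 110, 54, 33, 11, 8 bp.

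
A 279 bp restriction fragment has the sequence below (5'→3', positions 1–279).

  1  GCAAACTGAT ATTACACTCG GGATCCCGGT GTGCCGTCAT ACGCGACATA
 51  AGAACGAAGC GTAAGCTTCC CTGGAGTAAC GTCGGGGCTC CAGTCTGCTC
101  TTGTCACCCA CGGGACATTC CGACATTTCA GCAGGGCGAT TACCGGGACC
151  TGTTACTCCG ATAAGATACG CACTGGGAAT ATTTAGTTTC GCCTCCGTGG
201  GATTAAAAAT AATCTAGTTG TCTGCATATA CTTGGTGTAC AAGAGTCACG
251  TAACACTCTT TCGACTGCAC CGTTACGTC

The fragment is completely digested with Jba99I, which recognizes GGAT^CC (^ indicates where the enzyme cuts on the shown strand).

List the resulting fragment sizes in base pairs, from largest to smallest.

255, 24 bp

The Jba99I site (GGATCC) starts at position 21.
Jba99I cuts after base 4 of each site, so after position 24.
Linear molecule, 1 cut → 2 fragments:
  1–24 → 24 bp
  25–279 → 255 bp
Sorted largest to smallest: 255, 24 bp.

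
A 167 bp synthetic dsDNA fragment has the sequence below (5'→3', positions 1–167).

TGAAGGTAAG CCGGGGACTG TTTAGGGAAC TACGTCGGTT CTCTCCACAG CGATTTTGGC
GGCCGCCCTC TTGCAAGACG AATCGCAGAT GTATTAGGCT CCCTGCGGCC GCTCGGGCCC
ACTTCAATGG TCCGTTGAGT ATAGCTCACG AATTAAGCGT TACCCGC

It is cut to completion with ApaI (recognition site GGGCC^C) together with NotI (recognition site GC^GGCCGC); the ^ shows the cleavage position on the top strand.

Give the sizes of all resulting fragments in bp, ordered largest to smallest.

The ApaI site (GGGCCC) starts at position 115.
ApaI cuts after base 5 of each site (before the last base), so after position 119.
NotI sites (GCGGCCGC) start at positions 59, 105.
NotI cuts after base 2 of each site, so after positions 60, 106.
Combined cut positions: 60, 106, 119.
Linear molecule, 3 cuts → 4 fragments:
  1–60 → 60 bp
  61–106 → 46 bp
  107–119 → 13 bp
  120–167 → 48 bp
Sorted largest to smallest: 60, 48, 46, 13 bp.

60, 48, 46, 13 bp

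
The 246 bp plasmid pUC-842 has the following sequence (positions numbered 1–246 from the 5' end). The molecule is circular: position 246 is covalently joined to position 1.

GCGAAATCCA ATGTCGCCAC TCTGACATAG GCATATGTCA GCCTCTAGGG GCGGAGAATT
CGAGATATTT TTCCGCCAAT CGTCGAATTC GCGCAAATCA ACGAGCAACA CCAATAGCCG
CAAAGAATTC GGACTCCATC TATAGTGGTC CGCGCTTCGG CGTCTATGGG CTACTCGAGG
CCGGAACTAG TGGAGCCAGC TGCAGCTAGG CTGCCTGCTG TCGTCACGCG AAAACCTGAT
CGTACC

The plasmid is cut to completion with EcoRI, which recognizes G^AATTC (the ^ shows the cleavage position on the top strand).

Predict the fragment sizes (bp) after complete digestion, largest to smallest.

EcoRI sites (GAATTC) start at positions 56, 85, 125.
EcoRI cuts after the first base of each site, so after positions 56, 85, 125.
Circular molecule, 3 cuts → 3 fragments:
  57–85 → 29 bp
  86–125 → 40 bp
  126–246 then 1–56 → 121 + 56 = 177 bp
Sorted largest to smallest: 177, 40, 29 bp.

177, 40, 29 bp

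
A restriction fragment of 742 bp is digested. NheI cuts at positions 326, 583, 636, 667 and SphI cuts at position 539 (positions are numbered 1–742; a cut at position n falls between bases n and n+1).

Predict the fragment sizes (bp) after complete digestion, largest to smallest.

Combined cut positions (sorted): 326, 539, 583, 636, 667.
Linear molecule, 5 cuts → 6 fragments:
  326 − 0 = 326 bp
  539 − 326 = 213 bp
  583 − 539 = 44 bp
  636 − 583 = 53 bp
  667 − 636 = 31 bp
  742 − 667 = 75 bp
Sorted largest to smallest: 326, 213, 75, 53, 44, 31 bp.

326, 213, 75, 53, 44, 31 bp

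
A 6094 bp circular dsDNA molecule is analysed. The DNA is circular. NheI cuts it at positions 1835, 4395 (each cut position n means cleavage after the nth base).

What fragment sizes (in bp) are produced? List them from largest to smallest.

Circular molecule, 2 cuts → 2 fragments:
  4395 − 1835 = 2560 bp
  wrap: 6094 − 4395 + 1835 = 3534 bp
Sorted largest to smallest: 3534, 2560 bp.

3534, 2560 bp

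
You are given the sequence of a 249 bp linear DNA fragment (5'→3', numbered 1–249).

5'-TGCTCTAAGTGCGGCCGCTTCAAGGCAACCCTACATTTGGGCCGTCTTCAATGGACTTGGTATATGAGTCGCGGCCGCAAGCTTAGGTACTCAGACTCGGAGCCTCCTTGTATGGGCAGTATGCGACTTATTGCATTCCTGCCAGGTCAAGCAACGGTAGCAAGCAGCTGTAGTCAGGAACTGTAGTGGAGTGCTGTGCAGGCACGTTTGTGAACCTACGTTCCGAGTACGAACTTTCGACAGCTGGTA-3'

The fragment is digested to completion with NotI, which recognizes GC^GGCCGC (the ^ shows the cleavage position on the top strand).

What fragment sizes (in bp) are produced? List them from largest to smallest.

NotI sites (GCGGCCGC) start at positions 11, 71.
NotI cuts after base 2 of each site, so after positions 12, 72.
Linear molecule, 2 cuts → 3 fragments:
  1–12 → 12 bp
  13–72 → 60 bp
  73–249 → 177 bp
Sorted largest to smallest: 177, 60, 12 bp.

177, 60, 12 bp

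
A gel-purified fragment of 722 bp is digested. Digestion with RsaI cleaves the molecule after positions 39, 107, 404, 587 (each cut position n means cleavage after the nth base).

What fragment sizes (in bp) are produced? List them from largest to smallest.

297, 183, 135, 68, 39 bp

Linear molecule, 4 cuts → 5 fragments:
  39 − 0 = 39 bp
  107 − 39 = 68 bp
  404 − 107 = 297 bp
  587 − 404 = 183 bp
  722 − 587 = 135 bp
Sorted largest to smallest: 297, 183, 135, 68, 39 bp.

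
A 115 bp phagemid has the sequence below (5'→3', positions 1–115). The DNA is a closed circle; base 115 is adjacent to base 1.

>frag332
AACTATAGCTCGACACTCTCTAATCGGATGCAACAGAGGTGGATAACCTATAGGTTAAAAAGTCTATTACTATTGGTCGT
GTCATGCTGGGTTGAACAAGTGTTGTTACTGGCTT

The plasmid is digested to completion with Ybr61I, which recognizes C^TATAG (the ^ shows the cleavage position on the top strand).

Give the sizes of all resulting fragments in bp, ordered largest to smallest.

70, 45 bp

Ybr61I sites (CTATAG) start at positions 3, 48.
Ybr61I cuts after the first base of each site, so after positions 3, 48.
Circular molecule, 2 cuts → 2 fragments:
  4–48 → 45 bp
  49–115 then 1–3 → 67 + 3 = 70 bp
Sorted largest to smallest: 70, 45 bp.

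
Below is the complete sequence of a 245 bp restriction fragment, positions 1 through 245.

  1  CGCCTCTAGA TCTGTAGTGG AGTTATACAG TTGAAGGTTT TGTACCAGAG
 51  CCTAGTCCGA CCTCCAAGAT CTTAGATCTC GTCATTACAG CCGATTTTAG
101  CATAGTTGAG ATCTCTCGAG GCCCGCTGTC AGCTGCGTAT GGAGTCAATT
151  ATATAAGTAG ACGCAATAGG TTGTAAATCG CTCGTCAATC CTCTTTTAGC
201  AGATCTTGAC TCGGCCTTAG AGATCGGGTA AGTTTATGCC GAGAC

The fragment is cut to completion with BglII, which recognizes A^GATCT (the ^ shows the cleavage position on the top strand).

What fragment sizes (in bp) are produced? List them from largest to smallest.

92, 59, 44, 35, 8, 7 bp

BglII sites (AGATCT) start at positions 8, 67, 74, 109, 201.
BglII cuts after the first base of each site, so after positions 8, 67, 74, 109, 201.
Linear molecule, 5 cuts → 6 fragments:
  1–8 → 8 bp
  9–67 → 59 bp
  68–74 → 7 bp
  75–109 → 35 bp
  110–201 → 92 bp
  202–245 → 44 bp
Sorted largest to smallest: 92, 59, 44, 35, 8, 7 bp.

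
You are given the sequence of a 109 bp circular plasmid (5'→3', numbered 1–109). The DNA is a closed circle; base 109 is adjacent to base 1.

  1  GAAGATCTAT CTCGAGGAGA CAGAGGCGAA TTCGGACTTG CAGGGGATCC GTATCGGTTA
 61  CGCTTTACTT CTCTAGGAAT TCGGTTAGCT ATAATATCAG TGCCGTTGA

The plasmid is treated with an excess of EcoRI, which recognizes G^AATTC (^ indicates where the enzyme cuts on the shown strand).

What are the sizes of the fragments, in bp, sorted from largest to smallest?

60, 49 bp

EcoRI sites (GAATTC) start at positions 28, 77.
EcoRI cuts after the first base of each site, so after positions 28, 77.
Circular molecule, 2 cuts → 2 fragments:
  29–77 → 49 bp
  78–109 then 1–28 → 32 + 28 = 60 bp
Sorted largest to smallest: 60, 49 bp.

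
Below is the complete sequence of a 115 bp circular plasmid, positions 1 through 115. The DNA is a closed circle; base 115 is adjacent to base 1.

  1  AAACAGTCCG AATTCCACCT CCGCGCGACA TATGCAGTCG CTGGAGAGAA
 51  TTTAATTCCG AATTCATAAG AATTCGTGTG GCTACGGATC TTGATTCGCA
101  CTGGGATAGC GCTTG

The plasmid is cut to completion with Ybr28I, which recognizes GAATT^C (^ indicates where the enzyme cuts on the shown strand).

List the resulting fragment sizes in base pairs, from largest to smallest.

55, 50, 10 bp

Ybr28I sites (GAATTC) start at positions 10, 60, 70.
Ybr28I cuts after base 5 of each site (before the last base), so after positions 14, 64, 74.
Circular molecule, 3 cuts → 3 fragments:
  15–64 → 50 bp
  65–74 → 10 bp
  75–115 then 1–14 → 41 + 14 = 55 bp
Sorted largest to smallest: 55, 50, 10 bp.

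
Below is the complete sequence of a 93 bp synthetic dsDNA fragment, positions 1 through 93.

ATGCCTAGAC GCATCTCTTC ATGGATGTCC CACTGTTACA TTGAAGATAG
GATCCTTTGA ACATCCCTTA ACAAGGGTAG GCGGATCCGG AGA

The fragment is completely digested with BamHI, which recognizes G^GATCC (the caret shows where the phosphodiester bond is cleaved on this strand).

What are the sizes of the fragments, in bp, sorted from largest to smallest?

BamHI sites (GGATCC) start at positions 50, 83.
BamHI cuts after the first base of each site, so after positions 50, 83.
Linear molecule, 2 cuts → 3 fragments:
  1–50 → 50 bp
  51–83 → 33 bp
  84–93 → 10 bp
Sorted largest to smallest: 50, 33, 10 bp.

50, 33, 10 bp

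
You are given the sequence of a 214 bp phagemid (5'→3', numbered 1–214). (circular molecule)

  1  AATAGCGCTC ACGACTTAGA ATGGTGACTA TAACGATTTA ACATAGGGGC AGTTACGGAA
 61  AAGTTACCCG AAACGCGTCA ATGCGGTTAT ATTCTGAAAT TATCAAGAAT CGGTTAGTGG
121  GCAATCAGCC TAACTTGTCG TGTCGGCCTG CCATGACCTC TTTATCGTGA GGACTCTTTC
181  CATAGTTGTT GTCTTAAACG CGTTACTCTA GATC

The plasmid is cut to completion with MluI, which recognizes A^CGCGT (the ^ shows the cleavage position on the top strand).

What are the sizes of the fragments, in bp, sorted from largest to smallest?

125, 89 bp

MluI sites (ACGCGT) start at positions 73, 198.
MluI cuts after the first base of each site, so after positions 73, 198.
Circular molecule, 2 cuts → 2 fragments:
  74–198 → 125 bp
  199–214 then 1–73 → 16 + 73 = 89 bp
Sorted largest to smallest: 125, 89 bp.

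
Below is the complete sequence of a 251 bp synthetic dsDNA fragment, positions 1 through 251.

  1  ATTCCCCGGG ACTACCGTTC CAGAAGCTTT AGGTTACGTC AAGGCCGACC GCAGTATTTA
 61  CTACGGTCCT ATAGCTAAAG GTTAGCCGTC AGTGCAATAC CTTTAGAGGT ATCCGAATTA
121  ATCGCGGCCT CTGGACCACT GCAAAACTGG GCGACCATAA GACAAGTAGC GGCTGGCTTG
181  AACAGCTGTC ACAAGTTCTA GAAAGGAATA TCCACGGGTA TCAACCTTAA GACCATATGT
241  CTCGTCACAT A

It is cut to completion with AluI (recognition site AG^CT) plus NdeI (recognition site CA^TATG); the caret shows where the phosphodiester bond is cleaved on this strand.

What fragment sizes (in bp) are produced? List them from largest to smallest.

AluI sites (AGCT) start at positions 25, 73, 184.
AluI cuts after base 2 of each site, so after positions 26, 74, 185.
The NdeI site (CATATG) starts at position 234.
NdeI cuts after base 2 of each site, so after position 235.
Combined cut positions: 26, 74, 185, 235.
Linear molecule, 4 cuts → 5 fragments:
  1–26 → 26 bp
  27–74 → 48 bp
  75–185 → 111 bp
  186–235 → 50 bp
  236–251 → 16 bp
Sorted largest to smallest: 111, 50, 48, 26, 16 bp.

111, 50, 48, 26, 16 bp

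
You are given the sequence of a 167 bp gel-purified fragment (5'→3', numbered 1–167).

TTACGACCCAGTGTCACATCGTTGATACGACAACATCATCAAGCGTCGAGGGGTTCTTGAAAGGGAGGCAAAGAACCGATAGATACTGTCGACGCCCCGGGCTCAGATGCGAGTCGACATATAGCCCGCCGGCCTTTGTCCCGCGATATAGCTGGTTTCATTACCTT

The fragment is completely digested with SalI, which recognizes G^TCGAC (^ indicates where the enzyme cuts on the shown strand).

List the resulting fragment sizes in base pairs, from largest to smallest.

88, 54, 25 bp

SalI sites (GTCGAC) start at positions 88, 113.
SalI cuts after the first base of each site, so after positions 88, 113.
Linear molecule, 2 cuts → 3 fragments:
  1–88 → 88 bp
  89–113 → 25 bp
  114–167 → 54 bp
Sorted largest to smallest: 88, 54, 25 bp.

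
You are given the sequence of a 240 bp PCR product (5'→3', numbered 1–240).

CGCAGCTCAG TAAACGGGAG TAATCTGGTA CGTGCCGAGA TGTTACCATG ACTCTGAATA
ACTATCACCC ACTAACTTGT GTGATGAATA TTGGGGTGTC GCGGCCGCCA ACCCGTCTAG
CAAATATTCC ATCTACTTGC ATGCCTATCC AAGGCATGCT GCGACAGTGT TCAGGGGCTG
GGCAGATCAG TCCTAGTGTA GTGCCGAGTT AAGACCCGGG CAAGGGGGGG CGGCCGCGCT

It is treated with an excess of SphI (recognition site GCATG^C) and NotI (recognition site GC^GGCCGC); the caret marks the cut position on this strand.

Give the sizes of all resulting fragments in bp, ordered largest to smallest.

SphI sites (GCATGC) start at positions 139, 154.
SphI cuts after base 5 of each site (before the last base), so after positions 143, 158.
NotI sites (GCGGCCGC) start at positions 101, 230.
NotI cuts after base 2 of each site, so after positions 102, 231.
Combined cut positions: 102, 143, 158, 231.
Linear molecule, 4 cuts → 5 fragments:
  1–102 → 102 bp
  103–143 → 41 bp
  144–158 → 15 bp
  159–231 → 73 bp
  232–240 → 9 bp
Sorted largest to smallest: 102, 73, 41, 15, 9 bp.

102, 73, 41, 15, 9 bp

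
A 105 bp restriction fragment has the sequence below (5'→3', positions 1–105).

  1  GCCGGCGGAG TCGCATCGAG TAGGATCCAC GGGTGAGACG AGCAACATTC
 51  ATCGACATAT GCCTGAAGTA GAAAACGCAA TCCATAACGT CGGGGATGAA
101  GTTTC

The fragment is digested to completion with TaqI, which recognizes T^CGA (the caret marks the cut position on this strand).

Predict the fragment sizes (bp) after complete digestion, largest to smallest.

TaqI sites (TCGA) start at positions 16, 52.
TaqI cuts after the first base of each site, so after positions 16, 52.
Linear molecule, 2 cuts → 3 fragments:
  1–16 → 16 bp
  17–52 → 36 bp
  53–105 → 53 bp
Sorted largest to smallest: 53, 36, 16 bp.

53, 36, 16 bp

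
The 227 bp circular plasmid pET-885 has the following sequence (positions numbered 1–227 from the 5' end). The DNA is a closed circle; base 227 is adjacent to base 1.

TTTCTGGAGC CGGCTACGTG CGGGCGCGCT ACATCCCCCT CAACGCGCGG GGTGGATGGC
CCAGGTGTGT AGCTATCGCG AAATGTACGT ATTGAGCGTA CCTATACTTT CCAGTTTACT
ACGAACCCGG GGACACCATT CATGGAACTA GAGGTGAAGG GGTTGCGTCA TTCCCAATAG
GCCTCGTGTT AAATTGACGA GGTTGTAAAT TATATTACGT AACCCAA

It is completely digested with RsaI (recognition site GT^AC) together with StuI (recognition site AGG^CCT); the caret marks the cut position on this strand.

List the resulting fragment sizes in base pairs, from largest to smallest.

RsaI sites (GTAC) start at positions 85, 98.
RsaI cuts after base 2 of each site, so after positions 86, 99.
The StuI site (AGGCCT) starts at position 179.
StuI cuts after base 3 of each site, so after position 181.
Combined cut positions: 86, 99, 181.
Circular molecule, 3 cuts → 3 fragments:
  87–99 → 13 bp
  100–181 → 82 bp
  182–227 then 1–86 → 46 + 86 = 132 bp
Sorted largest to smallest: 132, 82, 13 bp.

132, 82, 13 bp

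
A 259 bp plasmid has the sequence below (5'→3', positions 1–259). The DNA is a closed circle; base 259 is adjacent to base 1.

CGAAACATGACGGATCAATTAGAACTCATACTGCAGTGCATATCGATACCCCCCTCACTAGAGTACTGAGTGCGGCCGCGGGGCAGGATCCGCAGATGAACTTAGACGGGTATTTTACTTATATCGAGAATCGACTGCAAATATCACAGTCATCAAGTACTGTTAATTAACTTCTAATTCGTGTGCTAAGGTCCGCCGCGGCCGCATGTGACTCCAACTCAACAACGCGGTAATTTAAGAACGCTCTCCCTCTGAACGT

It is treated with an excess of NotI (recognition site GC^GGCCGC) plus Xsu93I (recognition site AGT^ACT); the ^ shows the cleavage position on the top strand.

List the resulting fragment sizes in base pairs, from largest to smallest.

124, 85, 41, 9 bp

NotI sites (GCGGCCGC) start at positions 72, 198.
NotI cuts after base 2 of each site, so after positions 73, 199.
Xsu93I sites (AGTACT) start at positions 62, 156.
Xsu93I cuts after base 3 of each site, so after positions 64, 158.
Combined cut positions: 64, 73, 158, 199.
Circular molecule, 4 cuts → 4 fragments:
  65–73 → 9 bp
  74–158 → 85 bp
  159–199 → 41 bp
  200–259 then 1–64 → 60 + 64 = 124 bp
Sorted largest to smallest: 124, 85, 41, 9 bp.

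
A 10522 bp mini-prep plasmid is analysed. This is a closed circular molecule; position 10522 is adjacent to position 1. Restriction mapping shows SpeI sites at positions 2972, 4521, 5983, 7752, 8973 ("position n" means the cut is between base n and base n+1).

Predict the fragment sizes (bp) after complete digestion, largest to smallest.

4521, 1769, 1549, 1462, 1221 bp

Circular molecule, 5 cuts → 5 fragments:
  4521 − 2972 = 1549 bp
  5983 − 4521 = 1462 bp
  7752 − 5983 = 1769 bp
  8973 − 7752 = 1221 bp
  wrap: 10522 − 8973 + 2972 = 4521 bp
Sorted largest to smallest: 4521, 1769, 1549, 1462, 1221 bp.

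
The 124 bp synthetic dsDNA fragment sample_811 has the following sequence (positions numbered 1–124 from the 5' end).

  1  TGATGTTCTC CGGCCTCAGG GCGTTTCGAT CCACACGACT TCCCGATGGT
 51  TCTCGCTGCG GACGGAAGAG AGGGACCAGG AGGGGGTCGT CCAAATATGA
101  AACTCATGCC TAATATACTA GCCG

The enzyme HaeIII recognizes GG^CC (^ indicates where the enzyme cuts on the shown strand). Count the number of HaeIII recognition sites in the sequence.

1

GGCC occurs starting at position 12.
HaeIII cuts at 1 site.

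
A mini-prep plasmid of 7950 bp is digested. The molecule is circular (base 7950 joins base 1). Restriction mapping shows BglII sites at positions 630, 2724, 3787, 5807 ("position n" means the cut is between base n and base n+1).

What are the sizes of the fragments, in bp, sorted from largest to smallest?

2773, 2094, 2020, 1063 bp

Circular molecule, 4 cuts → 4 fragments:
  2724 − 630 = 2094 bp
  3787 − 2724 = 1063 bp
  5807 − 3787 = 2020 bp
  wrap: 7950 − 5807 + 630 = 2773 bp
Sorted largest to smallest: 2773, 2094, 2020, 1063 bp.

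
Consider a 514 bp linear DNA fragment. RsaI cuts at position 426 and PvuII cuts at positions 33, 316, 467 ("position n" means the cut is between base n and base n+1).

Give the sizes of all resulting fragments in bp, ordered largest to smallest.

Combined cut positions (sorted): 33, 316, 426, 467.
Linear molecule, 4 cuts → 5 fragments:
  33 − 0 = 33 bp
  316 − 33 = 283 bp
  426 − 316 = 110 bp
  467 − 426 = 41 bp
  514 − 467 = 47 bp
Sorted largest to smallest: 283, 110, 47, 41, 33 bp.

283, 110, 47, 41, 33 bp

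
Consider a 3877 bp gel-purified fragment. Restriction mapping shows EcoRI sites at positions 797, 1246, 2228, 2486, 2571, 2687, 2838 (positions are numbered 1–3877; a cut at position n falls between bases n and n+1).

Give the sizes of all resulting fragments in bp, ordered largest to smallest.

Linear molecule, 7 cuts → 8 fragments:
  797 − 0 = 797 bp
  1246 − 797 = 449 bp
  2228 − 1246 = 982 bp
  2486 − 2228 = 258 bp
  2571 − 2486 = 85 bp
  2687 − 2571 = 116 bp
  2838 − 2687 = 151 bp
  3877 − 2838 = 1039 bp
Sorted largest to smallest: 1039, 982, 797, 449, 258, 151, 116, 85 bp.

1039, 982, 797, 449, 258, 151, 116, 85 bp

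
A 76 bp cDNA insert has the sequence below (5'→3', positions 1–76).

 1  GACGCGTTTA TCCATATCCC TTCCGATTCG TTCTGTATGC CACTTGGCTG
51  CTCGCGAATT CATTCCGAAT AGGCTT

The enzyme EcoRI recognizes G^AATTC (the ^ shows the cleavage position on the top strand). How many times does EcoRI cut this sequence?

1

GAATTC occurs starting at position 56.
EcoRI cuts at 1 site.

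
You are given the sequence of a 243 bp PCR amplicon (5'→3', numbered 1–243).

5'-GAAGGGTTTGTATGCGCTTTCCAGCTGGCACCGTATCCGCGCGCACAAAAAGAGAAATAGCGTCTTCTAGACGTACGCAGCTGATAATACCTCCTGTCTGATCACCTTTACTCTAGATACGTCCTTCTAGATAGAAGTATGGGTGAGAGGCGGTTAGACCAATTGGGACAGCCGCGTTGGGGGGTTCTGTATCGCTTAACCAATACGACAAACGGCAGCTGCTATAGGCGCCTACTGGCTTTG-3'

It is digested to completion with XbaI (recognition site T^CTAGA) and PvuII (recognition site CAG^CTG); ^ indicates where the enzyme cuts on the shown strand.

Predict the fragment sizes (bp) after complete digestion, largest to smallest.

92, 42, 32, 25, 24, 14, 14 bp

XbaI sites (TCTAGA) start at positions 66, 112, 126.
XbaI cuts after the first base of each site, so after positions 66, 112, 126.
PvuII sites (CAGCTG) start at positions 22, 78, 216.
PvuII cuts after base 3 of each site, so after positions 24, 80, 218.
Combined cut positions: 24, 66, 80, 112, 126, 218.
Linear molecule, 6 cuts → 7 fragments:
  1–24 → 24 bp
  25–66 → 42 bp
  67–80 → 14 bp
  81–112 → 32 bp
  113–126 → 14 bp
  127–218 → 92 bp
  219–243 → 25 bp
Sorted largest to smallest: 92, 42, 32, 25, 24, 14, 14 bp.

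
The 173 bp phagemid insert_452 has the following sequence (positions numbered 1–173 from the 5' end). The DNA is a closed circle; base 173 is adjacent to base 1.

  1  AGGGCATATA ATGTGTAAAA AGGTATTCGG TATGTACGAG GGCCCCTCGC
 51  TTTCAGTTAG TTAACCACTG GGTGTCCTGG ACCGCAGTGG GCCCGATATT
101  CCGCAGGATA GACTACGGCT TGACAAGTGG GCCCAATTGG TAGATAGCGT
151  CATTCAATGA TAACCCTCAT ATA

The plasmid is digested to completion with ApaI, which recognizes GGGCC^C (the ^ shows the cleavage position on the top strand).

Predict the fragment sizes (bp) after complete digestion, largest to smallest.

84, 49, 40 bp

ApaI sites (GGGCCC) start at positions 40, 89, 129.
ApaI cuts after base 5 of each site (before the last base), so after positions 44, 93, 133.
Circular molecule, 3 cuts → 3 fragments:
  45–93 → 49 bp
  94–133 → 40 bp
  134–173 then 1–44 → 40 + 44 = 84 bp
Sorted largest to smallest: 84, 49, 40 bp.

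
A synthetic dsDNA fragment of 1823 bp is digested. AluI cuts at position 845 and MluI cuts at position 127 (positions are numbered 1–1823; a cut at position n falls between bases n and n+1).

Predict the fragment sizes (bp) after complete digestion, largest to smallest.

Combined cut positions (sorted): 127, 845.
Linear molecule, 2 cuts → 3 fragments:
  127 − 0 = 127 bp
  845 − 127 = 718 bp
  1823 − 845 = 978 bp
Sorted largest to smallest: 978, 718, 127 bp.

978, 718, 127 bp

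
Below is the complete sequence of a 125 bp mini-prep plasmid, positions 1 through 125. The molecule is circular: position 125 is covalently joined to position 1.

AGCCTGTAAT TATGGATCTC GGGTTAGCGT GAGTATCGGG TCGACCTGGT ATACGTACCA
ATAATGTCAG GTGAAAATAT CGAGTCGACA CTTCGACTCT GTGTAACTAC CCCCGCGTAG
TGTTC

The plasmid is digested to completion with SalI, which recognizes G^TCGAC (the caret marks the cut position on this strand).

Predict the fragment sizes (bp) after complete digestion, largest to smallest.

SalI sites (GTCGAC) start at positions 40, 84.
SalI cuts after the first base of each site, so after positions 40, 84.
Circular molecule, 2 cuts → 2 fragments:
  41–84 → 44 bp
  85–125 then 1–40 → 41 + 40 = 81 bp
Sorted largest to smallest: 81, 44 bp.

81, 44 bp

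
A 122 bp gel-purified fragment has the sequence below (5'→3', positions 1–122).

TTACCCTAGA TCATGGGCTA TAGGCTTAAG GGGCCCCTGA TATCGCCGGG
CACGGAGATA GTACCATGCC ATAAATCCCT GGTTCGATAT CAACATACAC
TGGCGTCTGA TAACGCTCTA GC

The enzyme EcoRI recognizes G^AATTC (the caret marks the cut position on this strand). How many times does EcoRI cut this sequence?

No occurrence of GAATTC is present in the sequence.
EcoRI does not cut: 0 sites.

0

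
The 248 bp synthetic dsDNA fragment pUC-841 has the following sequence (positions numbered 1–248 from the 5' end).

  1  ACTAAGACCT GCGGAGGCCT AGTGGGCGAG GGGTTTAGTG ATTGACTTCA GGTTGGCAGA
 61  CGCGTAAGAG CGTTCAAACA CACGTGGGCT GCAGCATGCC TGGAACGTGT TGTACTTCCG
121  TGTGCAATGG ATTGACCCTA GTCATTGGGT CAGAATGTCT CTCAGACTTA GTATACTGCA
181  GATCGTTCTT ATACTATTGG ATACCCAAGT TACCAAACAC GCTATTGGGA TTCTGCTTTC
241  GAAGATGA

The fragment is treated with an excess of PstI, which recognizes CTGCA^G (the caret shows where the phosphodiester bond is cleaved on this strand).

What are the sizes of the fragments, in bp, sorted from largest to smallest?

PstI sites (CTGCAG) start at positions 89, 176.
PstI cuts after base 5 of each site (before the last base), so after positions 93, 180.
Linear molecule, 2 cuts → 3 fragments:
  1–93 → 93 bp
  94–180 → 87 bp
  181–248 → 68 bp
Sorted largest to smallest: 93, 87, 68 bp.

93, 87, 68 bp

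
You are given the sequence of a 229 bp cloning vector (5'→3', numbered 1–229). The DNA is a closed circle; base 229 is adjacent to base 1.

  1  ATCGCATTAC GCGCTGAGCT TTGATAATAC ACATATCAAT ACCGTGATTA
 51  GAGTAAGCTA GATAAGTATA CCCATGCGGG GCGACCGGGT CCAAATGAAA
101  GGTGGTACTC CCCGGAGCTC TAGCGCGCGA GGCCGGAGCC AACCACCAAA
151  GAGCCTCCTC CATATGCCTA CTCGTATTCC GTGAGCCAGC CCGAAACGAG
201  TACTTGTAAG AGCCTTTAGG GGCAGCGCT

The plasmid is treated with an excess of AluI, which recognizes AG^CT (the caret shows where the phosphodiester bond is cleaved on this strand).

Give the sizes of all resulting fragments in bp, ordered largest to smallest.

130, 60, 39 bp

AluI sites (AGCT) start at positions 17, 56, 116.
AluI cuts after base 2 of each site, so after positions 18, 57, 117.
Circular molecule, 3 cuts → 3 fragments:
  19–57 → 39 bp
  58–117 → 60 bp
  118–229 then 1–18 → 112 + 18 = 130 bp
Sorted largest to smallest: 130, 60, 39 bp.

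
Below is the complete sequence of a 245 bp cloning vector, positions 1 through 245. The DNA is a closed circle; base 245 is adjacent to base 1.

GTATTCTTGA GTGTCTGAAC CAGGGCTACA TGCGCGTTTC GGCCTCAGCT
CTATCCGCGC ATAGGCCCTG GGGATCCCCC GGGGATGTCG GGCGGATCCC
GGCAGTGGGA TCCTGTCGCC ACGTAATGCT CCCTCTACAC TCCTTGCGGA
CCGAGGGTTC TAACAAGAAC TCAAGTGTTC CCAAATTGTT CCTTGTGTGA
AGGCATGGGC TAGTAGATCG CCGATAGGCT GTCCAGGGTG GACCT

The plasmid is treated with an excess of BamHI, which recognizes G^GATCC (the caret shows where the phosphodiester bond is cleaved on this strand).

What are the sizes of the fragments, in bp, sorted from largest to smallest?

BamHI sites (GGATCC) start at positions 72, 94, 108.
BamHI cuts after the first base of each site, so after positions 72, 94, 108.
Circular molecule, 3 cuts → 3 fragments:
  73–94 → 22 bp
  95–108 → 14 bp
  109–245 then 1–72 → 137 + 72 = 209 bp
Sorted largest to smallest: 209, 22, 14 bp.

209, 22, 14 bp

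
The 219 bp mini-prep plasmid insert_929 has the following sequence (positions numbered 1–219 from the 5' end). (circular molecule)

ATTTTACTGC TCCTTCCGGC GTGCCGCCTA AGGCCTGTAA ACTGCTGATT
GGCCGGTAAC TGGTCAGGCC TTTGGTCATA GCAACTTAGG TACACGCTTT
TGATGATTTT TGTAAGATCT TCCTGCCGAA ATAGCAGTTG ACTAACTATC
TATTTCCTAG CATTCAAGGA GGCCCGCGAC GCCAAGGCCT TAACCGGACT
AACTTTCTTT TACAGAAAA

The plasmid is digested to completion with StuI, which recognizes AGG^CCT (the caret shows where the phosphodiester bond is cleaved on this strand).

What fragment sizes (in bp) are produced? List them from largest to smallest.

119, 65, 35 bp

StuI sites (AGGCCT) start at positions 31, 66, 185.
StuI cuts after base 3 of each site, so after positions 33, 68, 187.
Circular molecule, 3 cuts → 3 fragments:
  34–68 → 35 bp
  69–187 → 119 bp
  188–219 then 1–33 → 32 + 33 = 65 bp
Sorted largest to smallest: 119, 65, 35 bp.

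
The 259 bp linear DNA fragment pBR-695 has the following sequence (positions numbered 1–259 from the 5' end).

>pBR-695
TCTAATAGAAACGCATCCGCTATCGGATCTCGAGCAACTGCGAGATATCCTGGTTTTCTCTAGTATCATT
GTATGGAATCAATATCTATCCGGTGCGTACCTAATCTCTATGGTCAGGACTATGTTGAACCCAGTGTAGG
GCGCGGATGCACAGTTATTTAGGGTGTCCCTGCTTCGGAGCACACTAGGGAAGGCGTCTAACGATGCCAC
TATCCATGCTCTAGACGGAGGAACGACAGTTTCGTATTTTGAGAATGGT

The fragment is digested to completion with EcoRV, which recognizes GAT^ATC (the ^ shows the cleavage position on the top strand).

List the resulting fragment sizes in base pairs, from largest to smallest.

213, 46 bp

The EcoRV site (GATATC) starts at position 44.
EcoRV cuts after base 3 of each site, so after position 46.
Linear molecule, 1 cut → 2 fragments:
  1–46 → 46 bp
  47–259 → 213 bp
Sorted largest to smallest: 213, 46 bp.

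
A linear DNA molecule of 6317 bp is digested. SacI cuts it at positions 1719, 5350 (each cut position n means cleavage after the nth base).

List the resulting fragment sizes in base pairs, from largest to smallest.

3631, 1719, 967 bp

Linear molecule, 2 cuts → 3 fragments:
  1719 − 0 = 1719 bp
  5350 − 1719 = 3631 bp
  6317 − 5350 = 967 bp
Sorted largest to smallest: 3631, 1719, 967 bp.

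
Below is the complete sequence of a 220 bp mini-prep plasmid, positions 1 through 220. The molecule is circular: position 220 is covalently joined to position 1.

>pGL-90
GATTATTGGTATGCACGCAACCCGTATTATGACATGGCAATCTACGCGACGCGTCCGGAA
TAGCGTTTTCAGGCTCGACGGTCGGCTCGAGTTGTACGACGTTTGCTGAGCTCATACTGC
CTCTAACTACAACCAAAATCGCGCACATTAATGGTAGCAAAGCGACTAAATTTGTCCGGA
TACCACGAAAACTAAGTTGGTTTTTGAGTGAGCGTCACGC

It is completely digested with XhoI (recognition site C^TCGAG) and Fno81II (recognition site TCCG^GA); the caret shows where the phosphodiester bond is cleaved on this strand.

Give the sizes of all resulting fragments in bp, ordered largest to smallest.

The XhoI site (CTCGAG) starts at position 86.
XhoI cuts after the first base of each site, so after position 86.
Fno81II sites (TCCGGA) start at positions 54, 175.
Fno81II cuts after base 4 of each site, so after positions 57, 178.
Combined cut positions: 57, 86, 178.
Circular molecule, 3 cuts → 3 fragments:
  58–86 → 29 bp
  87–178 → 92 bp
  179–220 then 1–57 → 42 + 57 = 99 bp
Sorted largest to smallest: 99, 92, 29 bp.

99, 92, 29 bp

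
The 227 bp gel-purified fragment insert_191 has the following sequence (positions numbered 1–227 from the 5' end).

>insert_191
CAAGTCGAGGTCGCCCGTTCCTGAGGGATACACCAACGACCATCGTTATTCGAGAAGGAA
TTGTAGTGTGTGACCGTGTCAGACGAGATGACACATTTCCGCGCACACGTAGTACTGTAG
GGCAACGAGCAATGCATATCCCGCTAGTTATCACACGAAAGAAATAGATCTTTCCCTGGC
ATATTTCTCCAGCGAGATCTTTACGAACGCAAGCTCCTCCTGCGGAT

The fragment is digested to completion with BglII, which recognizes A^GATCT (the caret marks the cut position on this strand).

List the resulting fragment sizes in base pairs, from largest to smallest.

BglII sites (AGATCT) start at positions 166, 195.
BglII cuts after the first base of each site, so after positions 166, 195.
Linear molecule, 2 cuts → 3 fragments:
  1–166 → 166 bp
  167–195 → 29 bp
  196–227 → 32 bp
Sorted largest to smallest: 166, 32, 29 bp.

166, 32, 29 bp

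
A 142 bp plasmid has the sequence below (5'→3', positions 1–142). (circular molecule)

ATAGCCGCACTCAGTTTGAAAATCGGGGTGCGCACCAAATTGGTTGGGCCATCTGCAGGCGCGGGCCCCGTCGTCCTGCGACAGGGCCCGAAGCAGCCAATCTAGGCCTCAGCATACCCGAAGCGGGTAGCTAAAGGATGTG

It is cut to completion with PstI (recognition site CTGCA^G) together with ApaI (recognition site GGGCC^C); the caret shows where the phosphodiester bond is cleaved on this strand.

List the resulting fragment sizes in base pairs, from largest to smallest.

The PstI site (CTGCAG) starts at position 53.
PstI cuts after base 5 of each site (before the last base), so after position 57.
ApaI sites (GGGCCC) start at positions 63, 84.
ApaI cuts after base 5 of each site (before the last base), so after positions 67, 88.
Combined cut positions: 57, 67, 88.
Circular molecule, 3 cuts → 3 fragments:
  58–67 → 10 bp
  68–88 → 21 bp
  89–142 then 1–57 → 54 + 57 = 111 bp
Sorted largest to smallest: 111, 21, 10 bp.

111, 21, 10 bp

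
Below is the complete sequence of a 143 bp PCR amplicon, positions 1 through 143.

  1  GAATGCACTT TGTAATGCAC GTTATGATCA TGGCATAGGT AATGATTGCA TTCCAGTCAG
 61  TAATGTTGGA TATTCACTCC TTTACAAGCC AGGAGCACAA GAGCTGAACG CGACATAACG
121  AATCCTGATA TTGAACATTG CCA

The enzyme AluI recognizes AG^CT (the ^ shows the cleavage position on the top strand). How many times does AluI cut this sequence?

1

AGCT occurs starting at position 102.
AluI cuts at 1 site.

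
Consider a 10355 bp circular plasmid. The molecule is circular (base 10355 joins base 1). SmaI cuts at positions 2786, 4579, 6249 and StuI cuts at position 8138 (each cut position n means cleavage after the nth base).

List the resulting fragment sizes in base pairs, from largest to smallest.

5003, 1889, 1793, 1670 bp

Combined cut positions (sorted): 2786, 4579, 6249, 8138.
Circular molecule, 4 cuts → 4 fragments:
  4579 − 2786 = 1793 bp
  6249 − 4579 = 1670 bp
  8138 − 6249 = 1889 bp
  wrap: 10355 − 8138 + 2786 = 5003 bp
Sorted largest to smallest: 5003, 1889, 1793, 1670 bp.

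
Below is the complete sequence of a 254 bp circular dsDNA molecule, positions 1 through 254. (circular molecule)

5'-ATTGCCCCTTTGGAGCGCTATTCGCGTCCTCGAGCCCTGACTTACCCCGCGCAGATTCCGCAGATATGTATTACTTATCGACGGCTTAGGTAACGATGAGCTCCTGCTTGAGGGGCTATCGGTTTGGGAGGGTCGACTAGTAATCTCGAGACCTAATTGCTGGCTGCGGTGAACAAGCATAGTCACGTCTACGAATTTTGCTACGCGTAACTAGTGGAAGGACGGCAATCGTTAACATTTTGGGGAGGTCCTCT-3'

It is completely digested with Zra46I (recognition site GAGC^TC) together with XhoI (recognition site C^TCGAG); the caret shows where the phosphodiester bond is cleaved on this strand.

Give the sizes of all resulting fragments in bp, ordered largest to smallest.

138, 72, 44 bp

The Zra46I site (GAGCTC) starts at position 98.
Zra46I cuts after base 4 of each site, so after position 101.
XhoI sites (CTCGAG) start at positions 29, 145.
XhoI cuts after the first base of each site, so after positions 29, 145.
Combined cut positions: 29, 101, 145.
Circular molecule, 3 cuts → 3 fragments:
  30–101 → 72 bp
  102–145 → 44 bp
  146–254 then 1–29 → 109 + 29 = 138 bp
Sorted largest to smallest: 138, 72, 44 bp.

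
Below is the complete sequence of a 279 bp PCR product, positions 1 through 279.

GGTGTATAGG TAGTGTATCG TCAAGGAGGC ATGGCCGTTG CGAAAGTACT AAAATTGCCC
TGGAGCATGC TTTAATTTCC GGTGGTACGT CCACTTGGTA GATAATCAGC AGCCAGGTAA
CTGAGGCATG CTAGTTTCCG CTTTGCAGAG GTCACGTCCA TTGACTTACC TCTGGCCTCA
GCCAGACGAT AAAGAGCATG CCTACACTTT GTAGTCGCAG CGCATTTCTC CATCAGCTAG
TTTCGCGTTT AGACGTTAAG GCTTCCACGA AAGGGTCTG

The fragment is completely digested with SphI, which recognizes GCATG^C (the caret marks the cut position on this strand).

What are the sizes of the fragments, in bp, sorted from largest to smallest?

SphI sites (GCATGC) start at positions 65, 126, 196.
SphI cuts after base 5 of each site (before the last base), so after positions 69, 130, 200.
Linear molecule, 3 cuts → 4 fragments:
  1–69 → 69 bp
  70–130 → 61 bp
  131–200 → 70 bp
  201–279 → 79 bp
Sorted largest to smallest: 79, 70, 69, 61 bp.

79, 70, 69, 61 bp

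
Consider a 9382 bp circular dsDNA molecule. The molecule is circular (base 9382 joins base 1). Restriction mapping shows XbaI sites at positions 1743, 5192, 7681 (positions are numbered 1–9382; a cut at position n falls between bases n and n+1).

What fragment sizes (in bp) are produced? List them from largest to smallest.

3449, 3444, 2489 bp

Circular molecule, 3 cuts → 3 fragments:
  5192 − 1743 = 3449 bp
  7681 − 5192 = 2489 bp
  wrap: 9382 − 7681 + 1743 = 3444 bp
Sorted largest to smallest: 3449, 3444, 2489 bp.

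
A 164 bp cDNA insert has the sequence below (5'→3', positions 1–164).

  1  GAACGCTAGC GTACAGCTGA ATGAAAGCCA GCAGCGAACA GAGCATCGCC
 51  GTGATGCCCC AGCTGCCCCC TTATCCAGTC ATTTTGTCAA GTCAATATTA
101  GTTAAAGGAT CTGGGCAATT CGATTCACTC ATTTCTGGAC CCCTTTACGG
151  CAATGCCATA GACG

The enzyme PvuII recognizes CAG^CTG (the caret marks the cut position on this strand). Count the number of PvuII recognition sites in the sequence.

CAGCTG occurs starting at positions 14, 60.
PvuII cuts at 2 sites.

2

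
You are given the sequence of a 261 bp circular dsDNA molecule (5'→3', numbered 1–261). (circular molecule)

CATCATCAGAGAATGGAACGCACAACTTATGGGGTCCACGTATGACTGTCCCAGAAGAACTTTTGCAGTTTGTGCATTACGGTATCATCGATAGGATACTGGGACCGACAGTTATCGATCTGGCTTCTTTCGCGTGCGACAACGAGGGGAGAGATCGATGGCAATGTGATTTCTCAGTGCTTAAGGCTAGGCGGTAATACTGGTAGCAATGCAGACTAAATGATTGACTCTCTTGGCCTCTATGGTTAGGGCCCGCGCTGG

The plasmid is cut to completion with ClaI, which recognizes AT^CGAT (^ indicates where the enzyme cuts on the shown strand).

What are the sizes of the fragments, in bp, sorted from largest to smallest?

194, 40, 27 bp

ClaI sites (ATCGAT) start at positions 87, 114, 154.
ClaI cuts after base 2 of each site, so after positions 88, 115, 155.
Circular molecule, 3 cuts → 3 fragments:
  89–115 → 27 bp
  116–155 → 40 bp
  156–261 then 1–88 → 106 + 88 = 194 bp
Sorted largest to smallest: 194, 40, 27 bp.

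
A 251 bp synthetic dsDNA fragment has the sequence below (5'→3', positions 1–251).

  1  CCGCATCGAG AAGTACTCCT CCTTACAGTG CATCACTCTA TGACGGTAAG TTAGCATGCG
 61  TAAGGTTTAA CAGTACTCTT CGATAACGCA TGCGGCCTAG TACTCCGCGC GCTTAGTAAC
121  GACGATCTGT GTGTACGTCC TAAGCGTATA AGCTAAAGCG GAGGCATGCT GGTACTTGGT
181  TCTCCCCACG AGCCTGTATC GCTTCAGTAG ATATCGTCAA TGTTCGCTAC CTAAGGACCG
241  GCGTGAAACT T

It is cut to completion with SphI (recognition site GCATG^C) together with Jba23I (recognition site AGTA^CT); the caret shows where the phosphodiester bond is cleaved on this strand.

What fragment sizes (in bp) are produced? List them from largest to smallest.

SphI sites (GCATGC) start at positions 54, 88, 164.
SphI cuts after base 5 of each site (before the last base), so after positions 58, 92, 168.
Jba23I sites (AGTACT) start at positions 12, 72, 99.
Jba23I cuts after base 4 of each site, so after positions 15, 75, 102.
Combined cut positions: 15, 58, 75, 92, 102, 168.
Linear molecule, 6 cuts → 7 fragments:
  1–15 → 15 bp
  16–58 → 43 bp
  59–75 → 17 bp
  76–92 → 17 bp
  93–102 → 10 bp
  103–168 → 66 bp
  169–251 → 83 bp
Sorted largest to smallest: 83, 66, 43, 17, 17, 15, 10 bp.

83, 66, 43, 17, 17, 15, 10 bp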